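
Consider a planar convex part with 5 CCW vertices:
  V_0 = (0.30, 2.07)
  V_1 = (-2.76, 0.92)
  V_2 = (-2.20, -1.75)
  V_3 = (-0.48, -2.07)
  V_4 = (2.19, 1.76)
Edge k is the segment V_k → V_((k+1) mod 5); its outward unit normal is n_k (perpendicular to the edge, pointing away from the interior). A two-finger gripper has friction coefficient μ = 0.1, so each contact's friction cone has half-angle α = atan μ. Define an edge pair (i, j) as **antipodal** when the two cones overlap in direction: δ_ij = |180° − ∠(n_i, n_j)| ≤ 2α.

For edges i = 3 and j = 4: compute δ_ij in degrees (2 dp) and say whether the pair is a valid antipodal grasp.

α = atan 0.1 = 5.71°;  2α = 11.42°
edge 3: e_3 = (+2.67, +3.83);  n_3 = (+0.8203, -0.5719)
edge 4: e_4 = (-1.89, +0.31);  n_4 = (+0.1619, +0.9868)
∠(n_3, n_4) = 115.57°
δ = |180° − 115.57°| = 64.43°
64.43° > 2α = 11.42°  →  invalid

δ = 64.43°, invalid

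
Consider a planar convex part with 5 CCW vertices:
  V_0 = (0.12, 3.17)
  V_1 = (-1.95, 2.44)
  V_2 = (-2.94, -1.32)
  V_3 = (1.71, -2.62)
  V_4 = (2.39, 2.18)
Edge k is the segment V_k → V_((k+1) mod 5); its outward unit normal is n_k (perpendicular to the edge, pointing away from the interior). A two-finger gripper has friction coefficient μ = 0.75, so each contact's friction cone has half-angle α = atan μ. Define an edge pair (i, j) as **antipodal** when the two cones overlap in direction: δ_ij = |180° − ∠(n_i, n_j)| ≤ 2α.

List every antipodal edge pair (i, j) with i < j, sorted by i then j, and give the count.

count = 4; pairs: (0,2), (0,3), (1,3), (2,4)

α = atan 0.75 = 36.87°;  2α = 73.74°
n_0 = (-0.3326, +0.9431)
n_1 = (-0.9670, +0.2546)
n_2 = (-0.2692, -0.9631)
n_3 = (+0.9901, -0.1403)
n_4 = (+0.3998, +0.9166)
  (0,1): δ = 124.18°  ·
  (0,2): δ = 35.04°  ✓
  (0,3): δ = 62.51°  ✓
  (0,4): δ = 137.01°  ·
  (1,2): δ = 90.87°  ·
  (1,3): δ = 6.69°  ✓
  (1,4): δ = 81.19°  ·
  (2,3): δ = 82.44°  ·
  (2,4): δ = 7.94°  ✓
  (3,4): δ = 105.50°  ·
antipodal pairs: 4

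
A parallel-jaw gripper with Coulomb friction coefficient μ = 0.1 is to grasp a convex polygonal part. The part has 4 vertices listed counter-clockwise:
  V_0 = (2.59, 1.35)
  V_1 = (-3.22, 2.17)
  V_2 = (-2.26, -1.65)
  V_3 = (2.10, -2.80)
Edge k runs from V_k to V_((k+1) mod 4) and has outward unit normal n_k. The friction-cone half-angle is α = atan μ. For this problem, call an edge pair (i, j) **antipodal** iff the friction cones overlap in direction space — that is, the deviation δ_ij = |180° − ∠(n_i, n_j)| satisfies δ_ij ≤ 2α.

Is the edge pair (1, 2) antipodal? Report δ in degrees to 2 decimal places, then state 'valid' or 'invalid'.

δ = 118.88°, invalid

α = atan 0.1 = 5.71°;  2α = 11.42°
edge 1: e_1 = (+0.96, -3.82);  n_1 = (-0.9698, -0.2437)
edge 2: e_2 = (+4.36, -1.15);  n_2 = (-0.2550, -0.9669)
∠(n_1, n_2) = 61.12°
δ = |180° − 61.12°| = 118.88°
118.88° > 2α = 11.42°  →  invalid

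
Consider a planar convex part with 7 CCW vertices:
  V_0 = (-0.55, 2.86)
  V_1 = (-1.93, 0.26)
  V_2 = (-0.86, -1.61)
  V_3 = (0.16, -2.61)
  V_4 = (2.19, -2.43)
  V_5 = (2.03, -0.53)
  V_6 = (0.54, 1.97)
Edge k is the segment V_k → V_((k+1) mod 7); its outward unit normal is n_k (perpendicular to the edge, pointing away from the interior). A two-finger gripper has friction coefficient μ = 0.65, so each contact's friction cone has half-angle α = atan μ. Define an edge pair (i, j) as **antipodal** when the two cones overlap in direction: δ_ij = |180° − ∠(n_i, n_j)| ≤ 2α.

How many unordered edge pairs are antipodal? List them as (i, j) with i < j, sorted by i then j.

count = 11; pairs: (0,3), (0,4), (0,5), (1,4), (1,5), (1,6), (2,4), (2,5), (2,6), (3,5), (3,6)

α = atan 0.65 = 33.02°;  2α = 66.05°
n_0 = (-0.8833, +0.4688)
n_1 = (-0.8680, -0.4966)
n_2 = (-0.7001, -0.7141)
n_3 = (+0.0883, -0.9961)
n_4 = (+0.9965, +0.0839)
n_5 = (+0.8590, +0.5120)
n_6 = (+0.6325, +0.7746)
  (0,1): δ = 122.26°  ·
  (0,2): δ = 106.47°  ·
  (0,3): δ = 56.97°  ✓
  (0,4): δ = 32.77°  ✓
  (0,5): δ = 58.75°  ✓
  (0,6): δ = 78.73°  ·
  (1,2): δ = 164.21°  ·
  (1,3): δ = 114.71°  ·
  (1,4): δ = 24.96°  ✓
  (1,5): δ = 1.02°  ✓
  (1,6): δ = 20.99°  ✓
  (2,3): δ = 130.50°  ·
  (2,4): δ = 40.75°  ✓
  (2,5): δ = 14.77°  ✓
  (2,6): δ = 5.20°  ✓
  (3,4): δ = 90.25°  ·
  (3,5): δ = 64.27°  ✓
  (3,6): δ = 44.30°  ✓
  (4,5): δ = 154.02°  ·
  (4,6): δ = 134.05°  ·
  (5,6): δ = 160.03°  ·
antipodal pairs: 11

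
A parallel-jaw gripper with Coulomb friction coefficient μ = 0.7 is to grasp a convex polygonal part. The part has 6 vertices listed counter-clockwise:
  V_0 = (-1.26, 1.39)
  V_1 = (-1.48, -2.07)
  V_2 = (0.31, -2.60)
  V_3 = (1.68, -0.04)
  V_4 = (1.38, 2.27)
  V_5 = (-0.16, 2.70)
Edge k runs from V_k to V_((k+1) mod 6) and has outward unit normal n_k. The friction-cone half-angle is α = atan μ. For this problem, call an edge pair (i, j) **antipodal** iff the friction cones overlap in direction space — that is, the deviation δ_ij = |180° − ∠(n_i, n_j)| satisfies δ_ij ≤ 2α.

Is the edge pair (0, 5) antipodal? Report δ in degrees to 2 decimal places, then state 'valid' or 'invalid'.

α = atan 0.7 = 34.99°;  2α = 69.98°
edge 0: e_0 = (-0.22, -3.46);  n_0 = (-0.9980, +0.0635)
edge 5: e_5 = (-1.10, -1.31);  n_5 = (-0.7658, +0.6431)
∠(n_0, n_5) = 36.38°
δ = |180° − 36.38°| = 143.62°
143.62° > 2α = 69.98°  →  invalid

δ = 143.62°, invalid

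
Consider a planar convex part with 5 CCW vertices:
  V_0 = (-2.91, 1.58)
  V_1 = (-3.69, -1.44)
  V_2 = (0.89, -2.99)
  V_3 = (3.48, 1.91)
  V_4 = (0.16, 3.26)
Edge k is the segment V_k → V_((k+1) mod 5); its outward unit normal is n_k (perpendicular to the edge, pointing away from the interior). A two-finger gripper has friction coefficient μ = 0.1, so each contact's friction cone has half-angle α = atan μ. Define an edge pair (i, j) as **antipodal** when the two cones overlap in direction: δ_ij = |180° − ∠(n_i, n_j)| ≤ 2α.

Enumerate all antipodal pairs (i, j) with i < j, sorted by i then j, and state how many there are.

count = 1; pairs: (1,3)

α = atan 0.1 = 5.71°;  2α = 11.42°
n_0 = (-0.9682, +0.2501)
n_1 = (-0.3206, -0.9472)
n_2 = (+0.8841, -0.4673)
n_3 = (+0.3767, +0.9263)
n_4 = (-0.4801, +0.8772)
  (0,1): δ = 94.22°  ·
  (0,2): δ = 13.38°  ·
  (0,3): δ = 82.35°  ·
  (0,4): δ = 133.17°  ·
  (1,2): δ = 99.16°  ·
  (1,3): δ = 3.43°  ✓
  (1,4): δ = 47.39°  ·
  (2,3): δ = 84.27°  ·
  (2,4): δ = 33.45°  ·
  (3,4): δ = 129.18°  ·
antipodal pairs: 1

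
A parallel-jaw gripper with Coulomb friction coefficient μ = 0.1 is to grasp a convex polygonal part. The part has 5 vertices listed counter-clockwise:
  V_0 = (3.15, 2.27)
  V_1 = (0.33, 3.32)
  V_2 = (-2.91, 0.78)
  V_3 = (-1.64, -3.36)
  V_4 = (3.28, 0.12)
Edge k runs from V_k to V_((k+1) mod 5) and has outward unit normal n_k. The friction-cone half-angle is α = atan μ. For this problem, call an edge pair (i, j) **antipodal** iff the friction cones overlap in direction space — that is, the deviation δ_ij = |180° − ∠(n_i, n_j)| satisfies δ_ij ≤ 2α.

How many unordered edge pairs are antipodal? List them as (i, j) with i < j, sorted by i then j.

α = atan 0.1 = 5.71°;  2α = 11.42°
n_0 = (+0.3489, +0.9371)
n_1 = (-0.6170, +0.7870)
n_2 = (-0.9560, -0.2933)
n_3 = (+0.5775, -0.8164)
n_4 = (+0.9982, +0.0604)
  (0,1): δ = 121.48°  ·
  (0,2): δ = 52.52°  ·
  (0,3): δ = 55.69°  ·
  (0,4): δ = 113.88°  ·
  (1,2): δ = 111.04°  ·
  (1,3): δ = 2.82°  ✓
  (1,4): δ = 55.37°  ·
  (2,3): δ = 71.78°  ·
  (2,4): δ = 13.59°  ·
  (3,4): δ = 121.81°  ·
antipodal pairs: 1

count = 1; pairs: (1,3)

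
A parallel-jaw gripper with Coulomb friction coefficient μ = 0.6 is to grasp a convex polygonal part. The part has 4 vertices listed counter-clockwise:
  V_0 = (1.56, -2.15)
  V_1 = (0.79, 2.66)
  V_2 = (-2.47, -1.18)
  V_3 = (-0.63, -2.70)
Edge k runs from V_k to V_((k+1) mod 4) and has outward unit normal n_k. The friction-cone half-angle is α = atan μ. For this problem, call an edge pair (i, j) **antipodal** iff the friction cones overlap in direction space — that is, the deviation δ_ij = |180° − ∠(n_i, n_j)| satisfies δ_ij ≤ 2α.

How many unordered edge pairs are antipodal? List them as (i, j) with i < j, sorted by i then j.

count = 3; pairs: (0,1), (0,2), (1,3)

α = atan 0.6 = 30.96°;  2α = 61.93°
n_0 = (+0.9874, +0.1581)
n_1 = (-0.7623, +0.6472)
n_2 = (-0.6369, -0.7710)
n_3 = (+0.2436, -0.9699)
  (0,1): δ = 49.42°  ✓
  (0,2): δ = 41.35°  ✓
  (0,3): δ = 95.00°  ·
  (1,2): δ = 89.23°  ·
  (1,3): δ = 35.57°  ✓
  (2,3): δ = 126.34°  ·
antipodal pairs: 3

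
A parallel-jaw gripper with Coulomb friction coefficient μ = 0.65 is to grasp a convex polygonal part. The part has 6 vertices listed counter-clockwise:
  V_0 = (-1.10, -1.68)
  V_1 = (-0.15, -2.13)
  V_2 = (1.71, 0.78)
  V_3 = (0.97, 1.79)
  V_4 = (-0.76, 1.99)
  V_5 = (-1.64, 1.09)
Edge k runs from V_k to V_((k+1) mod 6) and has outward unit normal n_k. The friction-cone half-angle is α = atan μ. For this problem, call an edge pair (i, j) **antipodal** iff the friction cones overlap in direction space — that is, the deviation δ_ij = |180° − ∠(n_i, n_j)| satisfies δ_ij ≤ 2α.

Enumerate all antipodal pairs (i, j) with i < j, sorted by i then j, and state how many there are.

count = 6; pairs: (0,2), (0,3), (1,3), (1,4), (1,5), (2,5)

α = atan 0.65 = 33.02°;  2α = 66.05°
n_0 = (-0.4281, -0.9037)
n_1 = (+0.8426, -0.5386)
n_2 = (+0.8067, +0.5910)
n_3 = (+0.1148, +0.9934)
n_4 = (-0.7150, +0.6991)
n_5 = (-0.9815, -0.1913)
  (0,1): δ = 97.24°  ·
  (0,2): δ = 28.42°  ✓
  (0,3): δ = 18.75°  ✓
  (0,4): δ = 70.99°  ·
  (0,5): δ = 126.38°  ·
  (1,2): δ = 111.19°  ·
  (1,3): δ = 64.01°  ✓
  (1,4): δ = 11.77°  ✓
  (1,5): δ = 43.62°  ✓
  (2,3): δ = 132.82°  ·
  (2,4): δ = 80.59°  ·
  (2,5): δ = 25.20°  ✓
  (3,4): δ = 127.76°  ·
  (3,5): δ = 72.37°  ·
  (4,5): δ = 124.61°  ·
antipodal pairs: 6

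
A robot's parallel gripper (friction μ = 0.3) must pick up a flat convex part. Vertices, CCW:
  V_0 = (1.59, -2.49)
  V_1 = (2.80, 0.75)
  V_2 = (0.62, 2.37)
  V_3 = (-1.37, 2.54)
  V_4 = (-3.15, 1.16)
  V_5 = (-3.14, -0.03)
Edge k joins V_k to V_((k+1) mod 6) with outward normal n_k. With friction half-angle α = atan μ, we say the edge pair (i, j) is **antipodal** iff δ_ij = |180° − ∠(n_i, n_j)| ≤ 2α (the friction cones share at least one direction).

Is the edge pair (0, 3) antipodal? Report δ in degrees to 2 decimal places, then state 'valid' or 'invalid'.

α = atan 0.3 = 16.70°;  2α = 33.40°
edge 0: e_0 = (+1.21, +3.24);  n_0 = (+0.9368, -0.3499)
edge 3: e_3 = (-1.78, -1.38);  n_3 = (-0.6127, +0.7903)
∠(n_0, n_3) = 148.26°
δ = |180° − 148.26°| = 31.74°
31.74° ≤ 2α = 33.40°  →  valid

δ = 31.74°, valid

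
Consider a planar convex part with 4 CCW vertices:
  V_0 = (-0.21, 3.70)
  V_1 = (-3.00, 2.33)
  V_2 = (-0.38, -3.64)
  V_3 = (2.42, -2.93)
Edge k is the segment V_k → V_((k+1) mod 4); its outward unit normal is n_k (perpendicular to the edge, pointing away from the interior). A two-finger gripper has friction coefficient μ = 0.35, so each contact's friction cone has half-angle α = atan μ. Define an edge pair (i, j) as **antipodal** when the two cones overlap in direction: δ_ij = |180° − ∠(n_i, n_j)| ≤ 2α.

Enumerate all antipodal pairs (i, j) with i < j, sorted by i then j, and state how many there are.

α = atan 0.35 = 19.29°;  2α = 38.58°
n_0 = (-0.4408, +0.8976)
n_1 = (-0.9157, -0.4019)
n_2 = (+0.2458, -0.9693)
n_3 = (+0.9295, +0.3687)
  (0,1): δ = 92.46°  ·
  (0,2): δ = 11.92°  ✓
  (0,3): δ = 85.48°  ·
  (1,2): δ = 99.47°  ·
  (1,3): δ = 2.06°  ✓
  (2,3): δ = 82.59°  ·
antipodal pairs: 2

count = 2; pairs: (0,2), (1,3)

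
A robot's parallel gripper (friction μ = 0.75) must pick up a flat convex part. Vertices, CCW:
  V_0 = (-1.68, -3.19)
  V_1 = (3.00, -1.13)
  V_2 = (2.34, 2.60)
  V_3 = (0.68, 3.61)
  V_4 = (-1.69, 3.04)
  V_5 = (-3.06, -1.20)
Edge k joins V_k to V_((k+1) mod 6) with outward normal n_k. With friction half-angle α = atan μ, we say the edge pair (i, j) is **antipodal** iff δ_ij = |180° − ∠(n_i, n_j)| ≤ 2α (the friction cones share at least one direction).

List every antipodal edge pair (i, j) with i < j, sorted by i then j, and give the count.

α = atan 0.75 = 36.87°;  2α = 73.74°
n_0 = (+0.4029, -0.9153)
n_1 = (+0.9847, +0.1742)
n_2 = (+0.5198, +0.8543)
n_3 = (-0.2338, +0.9723)
n_4 = (-0.9516, +0.3075)
n_5 = (-0.8217, -0.5699)
  (0,1): δ = 103.72°  ·
  (0,2): δ = 55.08°  ✓
  (0,3): δ = 10.23°  ✓
  (0,4): δ = 48.34°  ✓
  (0,5): δ = 100.98°  ·
  (1,2): δ = 131.35°  ·
  (1,3): δ = 86.51°  ·
  (1,4): δ = 27.94°  ✓
  (1,5): δ = 24.71°  ✓
  (2,3): δ = 135.16°  ·
  (2,4): δ = 76.59°  ·
  (2,5): δ = 23.94°  ✓
  (3,4): δ = 121.43°  ·
  (3,5): δ = 68.78°  ✓
  (4,5): δ = 127.35°  ·
antipodal pairs: 7

count = 7; pairs: (0,2), (0,3), (0,4), (1,4), (1,5), (2,5), (3,5)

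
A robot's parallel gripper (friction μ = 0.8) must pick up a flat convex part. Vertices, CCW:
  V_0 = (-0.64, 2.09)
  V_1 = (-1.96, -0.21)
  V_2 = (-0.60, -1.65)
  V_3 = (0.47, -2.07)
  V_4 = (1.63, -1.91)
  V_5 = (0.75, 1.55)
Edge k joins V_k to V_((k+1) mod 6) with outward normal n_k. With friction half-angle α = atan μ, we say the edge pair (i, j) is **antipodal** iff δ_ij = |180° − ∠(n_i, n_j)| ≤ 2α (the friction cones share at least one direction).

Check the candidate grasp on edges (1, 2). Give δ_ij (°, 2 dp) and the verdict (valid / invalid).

δ = 154.79°, invalid

α = atan 0.8 = 38.66°;  2α = 77.32°
edge 1: e_1 = (+1.36, -1.44);  n_1 = (-0.7270, -0.6866)
edge 2: e_2 = (+1.07, -0.42);  n_2 = (-0.3654, -0.9309)
∠(n_1, n_2) = 25.21°
δ = |180° − 25.21°| = 154.79°
154.79° > 2α = 77.32°  →  invalid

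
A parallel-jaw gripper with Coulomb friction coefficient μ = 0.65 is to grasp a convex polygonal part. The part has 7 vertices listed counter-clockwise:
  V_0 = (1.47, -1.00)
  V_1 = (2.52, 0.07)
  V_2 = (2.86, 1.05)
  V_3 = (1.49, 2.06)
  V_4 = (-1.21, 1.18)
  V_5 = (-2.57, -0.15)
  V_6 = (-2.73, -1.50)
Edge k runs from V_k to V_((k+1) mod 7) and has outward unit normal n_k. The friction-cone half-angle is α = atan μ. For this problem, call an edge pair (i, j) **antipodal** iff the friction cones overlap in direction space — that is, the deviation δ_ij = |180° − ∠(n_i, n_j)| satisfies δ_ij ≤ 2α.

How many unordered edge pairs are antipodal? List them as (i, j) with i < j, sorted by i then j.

count = 10; pairs: (0,3), (0,4), (0,5), (1,3), (1,4), (1,5), (2,5), (2,6), (3,6), (4,6)

α = atan 0.65 = 33.02°;  2α = 66.05°
n_0 = (+0.7137, -0.7004)
n_1 = (+0.9448, -0.3278)
n_2 = (+0.5934, +0.8049)
n_3 = (-0.3099, +0.9508)
n_4 = (-0.6992, +0.7149)
n_5 = (-0.9930, +0.1177)
n_6 = (+0.1182, -0.9930)
  (0,1): δ = 154.67°  ·
  (0,2): δ = 81.94°  ·
  (0,3): δ = 27.49°  ✓
  (0,4): δ = 1.18°  ✓
  (0,5): δ = 37.70°  ✓
  (0,6): δ = 141.25°  ·
  (1,2): δ = 107.26°  ·
  (1,3): δ = 52.81°  ✓
  (1,4): δ = 26.51°  ✓
  (1,5): δ = 12.37°  ✓
  (1,6): δ = 115.92°  ·
  (2,3): δ = 125.55°  ·
  (2,4): δ = 99.24°  ·
  (2,5): δ = 60.36°  ✓
  (2,6): δ = 43.19°  ✓
  (3,4): δ = 153.69°  ·
  (3,5): δ = 114.81°  ·
  (3,6): δ = 11.26°  ✓
  (4,5): δ = 141.12°  ·
  (4,6): δ = 37.57°  ✓
  (5,6): δ = 76.45°  ·
antipodal pairs: 10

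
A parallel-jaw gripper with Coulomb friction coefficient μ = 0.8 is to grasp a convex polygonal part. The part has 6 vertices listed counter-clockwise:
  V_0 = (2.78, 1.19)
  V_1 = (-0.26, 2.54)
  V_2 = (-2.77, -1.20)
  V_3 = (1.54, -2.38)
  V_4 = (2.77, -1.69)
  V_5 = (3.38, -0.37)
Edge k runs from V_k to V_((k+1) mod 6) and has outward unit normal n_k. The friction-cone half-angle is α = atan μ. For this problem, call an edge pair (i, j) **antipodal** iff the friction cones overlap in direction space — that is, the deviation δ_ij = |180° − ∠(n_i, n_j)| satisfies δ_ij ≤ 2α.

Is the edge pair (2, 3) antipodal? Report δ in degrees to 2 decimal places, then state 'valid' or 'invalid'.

δ = 135.40°, invalid

α = atan 0.8 = 38.66°;  2α = 77.32°
edge 2: e_2 = (+4.31, -1.18);  n_2 = (-0.2641, -0.9645)
edge 3: e_3 = (+1.23, +0.69);  n_3 = (+0.4893, -0.8721)
∠(n_2, n_3) = 44.60°
δ = |180° − 44.60°| = 135.40°
135.40° > 2α = 77.32°  →  invalid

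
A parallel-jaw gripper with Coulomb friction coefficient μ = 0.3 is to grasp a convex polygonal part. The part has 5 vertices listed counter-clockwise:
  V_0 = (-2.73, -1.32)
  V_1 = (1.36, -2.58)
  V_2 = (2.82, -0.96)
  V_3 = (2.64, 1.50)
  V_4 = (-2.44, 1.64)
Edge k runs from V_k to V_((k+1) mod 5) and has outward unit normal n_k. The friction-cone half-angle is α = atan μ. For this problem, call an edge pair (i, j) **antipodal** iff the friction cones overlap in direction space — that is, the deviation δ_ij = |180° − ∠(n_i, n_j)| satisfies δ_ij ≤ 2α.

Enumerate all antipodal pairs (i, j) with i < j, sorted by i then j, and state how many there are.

α = atan 0.3 = 16.70°;  2α = 33.40°
n_0 = (-0.2944, -0.9557)
n_1 = (+0.7428, -0.6695)
n_2 = (+0.9973, +0.0730)
n_3 = (+0.0275, +0.9996)
n_4 = (-0.9952, +0.0975)
  (0,1): δ = 114.90°  ·
  (0,2): δ = 68.69°  ·
  (0,3): δ = 15.54°  ✓
  (0,4): δ = 101.53°  ·
  (1,2): δ = 133.79°  ·
  (1,3): δ = 49.55°  ·
  (1,4): δ = 36.43°  ·
  (2,3): δ = 95.76°  ·
  (2,4): δ = 9.78°  ✓
  (3,4): δ = 94.02°  ·
antipodal pairs: 2

count = 2; pairs: (0,3), (2,4)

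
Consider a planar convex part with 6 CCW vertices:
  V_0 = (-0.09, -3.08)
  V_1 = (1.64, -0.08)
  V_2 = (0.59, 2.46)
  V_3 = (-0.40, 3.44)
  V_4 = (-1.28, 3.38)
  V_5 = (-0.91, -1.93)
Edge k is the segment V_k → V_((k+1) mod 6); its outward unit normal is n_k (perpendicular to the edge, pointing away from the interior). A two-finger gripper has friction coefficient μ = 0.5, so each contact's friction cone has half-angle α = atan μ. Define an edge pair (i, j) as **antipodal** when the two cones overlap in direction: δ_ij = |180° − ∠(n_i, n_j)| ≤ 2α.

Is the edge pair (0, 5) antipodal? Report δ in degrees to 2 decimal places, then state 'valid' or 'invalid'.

δ = 65.46°, invalid

α = atan 0.5 = 26.57°;  2α = 53.13°
edge 0: e_0 = (+1.73, +3.00);  n_0 = (+0.8663, -0.4996)
edge 5: e_5 = (+0.82, -1.15);  n_5 = (-0.8142, -0.5806)
∠(n_0, n_5) = 114.54°
δ = |180° − 114.54°| = 65.46°
65.46° > 2α = 53.13°  →  invalid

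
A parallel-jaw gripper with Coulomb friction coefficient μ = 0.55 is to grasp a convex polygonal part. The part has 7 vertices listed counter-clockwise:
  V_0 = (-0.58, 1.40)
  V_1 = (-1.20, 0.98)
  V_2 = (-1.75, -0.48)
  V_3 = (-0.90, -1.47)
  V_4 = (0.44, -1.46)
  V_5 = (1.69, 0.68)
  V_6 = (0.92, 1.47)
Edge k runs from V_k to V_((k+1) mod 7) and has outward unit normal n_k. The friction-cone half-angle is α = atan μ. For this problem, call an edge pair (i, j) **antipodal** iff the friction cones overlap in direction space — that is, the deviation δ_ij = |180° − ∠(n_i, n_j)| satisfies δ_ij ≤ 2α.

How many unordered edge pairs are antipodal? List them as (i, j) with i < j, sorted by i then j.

count = 8; pairs: (0,3), (0,4), (1,4), (2,5), (2,6), (3,5), (3,6), (4,6)

α = atan 0.55 = 28.81°;  2α = 57.62°
n_0 = (-0.5608, +0.8279)
n_1 = (-0.9358, +0.3525)
n_2 = (-0.7587, -0.6514)
n_3 = (+0.0075, -1.0000)
n_4 = (+0.8635, -0.5044)
n_5 = (+0.7161, +0.6980)
n_6 = (-0.0466, +0.9989)
  (0,1): δ = 144.76°  ·
  (0,2): δ = 83.47°  ·
  (0,3): δ = 33.69°  ✓
  (0,4): δ = 25.60°  ✓
  (0,5): δ = 100.15°  ·
  (0,6): δ = 148.56°  ·
  (1,2): δ = 118.71°  ·
  (1,3): δ = 68.93°  ·
  (1,4): δ = 9.65°  ✓
  (1,5): δ = 64.91°  ·
  (1,6): δ = 113.31°  ·
  (2,3): δ = 130.22°  ·
  (2,4): δ = 70.94°  ·
  (2,5): δ = 3.62°  ✓
  (2,6): δ = 52.02°  ✓
  (3,4): δ = 120.72°  ·
  (3,5): δ = 46.16°  ✓
  (3,6): δ = 2.24°  ✓
  (4,5): δ = 105.44°  ·
  (4,6): δ = 57.04°  ✓
  (5,6): δ = 131.59°  ·
antipodal pairs: 8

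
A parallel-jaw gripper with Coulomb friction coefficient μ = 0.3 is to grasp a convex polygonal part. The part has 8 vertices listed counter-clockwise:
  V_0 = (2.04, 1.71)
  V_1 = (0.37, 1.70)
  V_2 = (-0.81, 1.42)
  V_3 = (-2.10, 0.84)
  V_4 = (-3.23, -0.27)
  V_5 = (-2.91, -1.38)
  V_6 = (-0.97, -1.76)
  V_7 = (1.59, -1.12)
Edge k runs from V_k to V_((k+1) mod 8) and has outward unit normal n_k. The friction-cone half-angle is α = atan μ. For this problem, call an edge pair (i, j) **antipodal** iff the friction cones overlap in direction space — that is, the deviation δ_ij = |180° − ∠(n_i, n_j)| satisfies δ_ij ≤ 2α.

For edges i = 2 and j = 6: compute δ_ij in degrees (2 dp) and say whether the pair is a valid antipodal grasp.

δ = 10.17°, valid

α = atan 0.3 = 16.70°;  2α = 33.40°
edge 2: e_2 = (-1.29, -0.58);  n_2 = (-0.4101, +0.9121)
edge 6: e_6 = (+2.56, +0.64);  n_6 = (+0.2425, -0.9701)
∠(n_2, n_6) = 169.83°
δ = |180° − 169.83°| = 10.17°
10.17° ≤ 2α = 33.40°  →  valid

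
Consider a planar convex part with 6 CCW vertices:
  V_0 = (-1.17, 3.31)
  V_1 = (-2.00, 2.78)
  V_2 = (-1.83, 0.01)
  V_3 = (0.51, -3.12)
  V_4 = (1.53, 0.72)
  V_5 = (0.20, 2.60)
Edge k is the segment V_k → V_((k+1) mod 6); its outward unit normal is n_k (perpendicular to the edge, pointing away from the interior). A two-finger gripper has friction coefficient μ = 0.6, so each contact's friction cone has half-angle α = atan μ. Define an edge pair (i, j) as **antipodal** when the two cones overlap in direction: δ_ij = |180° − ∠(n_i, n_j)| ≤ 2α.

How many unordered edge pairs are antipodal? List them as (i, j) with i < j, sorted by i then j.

count = 7; pairs: (0,3), (1,3), (1,4), (1,5), (2,3), (2,4), (2,5)

α = atan 0.6 = 30.96°;  2α = 61.93°
n_0 = (-0.5382, +0.8428)
n_1 = (-0.9981, -0.0613)
n_2 = (-0.8009, -0.5988)
n_3 = (+0.9665, -0.2567)
n_4 = (+0.8164, +0.5775)
n_5 = (+0.4601, +0.8879)
  (0,1): δ = 119.05°  ·
  (0,2): δ = 85.78°  ·
  (0,3): δ = 42.56°  ✓
  (0,4): δ = 92.72°  ·
  (0,5): δ = 120.04°  ·
  (1,2): δ = 146.73°  ·
  (1,3): δ = 18.39°  ✓
  (1,4): δ = 31.77°  ✓
  (1,5): δ = 59.09°  ✓
  (2,3): δ = 51.66°  ✓
  (2,4): δ = 1.50°  ✓
  (2,5): δ = 25.82°  ✓
  (3,4): δ = 129.85°  ·
  (3,5): δ = 102.52°  ·
  (4,5): δ = 152.67°  ·
antipodal pairs: 7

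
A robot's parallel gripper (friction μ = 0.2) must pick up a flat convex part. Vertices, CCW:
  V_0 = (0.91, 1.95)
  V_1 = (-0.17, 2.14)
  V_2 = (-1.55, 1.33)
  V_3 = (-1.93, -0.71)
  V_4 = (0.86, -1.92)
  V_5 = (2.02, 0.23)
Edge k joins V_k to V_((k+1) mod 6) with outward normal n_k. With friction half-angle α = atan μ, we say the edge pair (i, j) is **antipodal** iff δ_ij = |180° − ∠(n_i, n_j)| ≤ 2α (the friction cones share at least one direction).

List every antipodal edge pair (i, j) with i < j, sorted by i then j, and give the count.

count = 2; pairs: (0,3), (2,4)

α = atan 0.2 = 11.31°;  2α = 22.62°
n_0 = (+0.1733, +0.9849)
n_1 = (-0.5062, +0.8624)
n_2 = (-0.9831, +0.1831)
n_3 = (-0.3979, -0.9174)
n_4 = (+0.8801, -0.4748)
n_5 = (+0.8402, +0.5422)
  (0,1): δ = 139.61°  ·
  (0,2): δ = 90.57°  ·
  (0,3): δ = 13.47°  ✓
  (0,4): δ = 71.63°  ·
  (0,5): δ = 132.81°  ·
  (1,2): δ = 130.96°  ·
  (1,3): δ = 53.86°  ·
  (1,4): δ = 31.24°  ·
  (1,5): δ = 92.43°  ·
  (2,3): δ = 102.89°  ·
  (2,4): δ = 17.80°  ✓
  (2,5): δ = 43.39°  ·
  (3,4): δ = 94.90°  ·
  (3,5): δ = 33.72°  ·
  (4,5): δ = 118.82°  ·
antipodal pairs: 2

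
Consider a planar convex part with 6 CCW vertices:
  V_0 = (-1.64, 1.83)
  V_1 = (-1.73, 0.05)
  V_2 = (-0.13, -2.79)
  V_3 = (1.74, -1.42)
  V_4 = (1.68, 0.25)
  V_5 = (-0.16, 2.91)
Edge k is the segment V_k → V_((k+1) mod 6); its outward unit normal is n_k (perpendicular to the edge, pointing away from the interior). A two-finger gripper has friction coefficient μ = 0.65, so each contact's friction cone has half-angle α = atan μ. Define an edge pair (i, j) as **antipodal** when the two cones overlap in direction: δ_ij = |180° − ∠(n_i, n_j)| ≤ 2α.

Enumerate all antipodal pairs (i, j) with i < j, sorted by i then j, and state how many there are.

α = atan 0.65 = 33.02°;  2α = 66.05°
n_0 = (-0.9987, +0.0505)
n_1 = (-0.8712, -0.4908)
n_2 = (+0.5910, -0.8067)
n_3 = (+0.9994, +0.0359)
n_4 = (+0.8224, +0.5689)
n_5 = (-0.5895, +0.8078)
  (0,1): δ = 147.71°  ·
  (0,2): δ = 50.88°  ✓
  (0,3): δ = 4.95°  ✓
  (0,4): δ = 37.57°  ✓
  (0,5): δ = 129.01°  ·
  (1,2): δ = 83.17°  ·
  (1,3): δ = 27.34°  ✓
  (1,4): δ = 5.28°  ✓
  (1,5): δ = 96.72°  ·
  (2,3): δ = 124.17°  ·
  (2,4): δ = 91.55°  ·
  (2,5): δ = 0.11°  ✓
  (3,4): δ = 147.38°  ·
  (3,5): δ = 55.94°  ✓
  (4,5): δ = 88.55°  ·
antipodal pairs: 7

count = 7; pairs: (0,2), (0,3), (0,4), (1,3), (1,4), (2,5), (3,5)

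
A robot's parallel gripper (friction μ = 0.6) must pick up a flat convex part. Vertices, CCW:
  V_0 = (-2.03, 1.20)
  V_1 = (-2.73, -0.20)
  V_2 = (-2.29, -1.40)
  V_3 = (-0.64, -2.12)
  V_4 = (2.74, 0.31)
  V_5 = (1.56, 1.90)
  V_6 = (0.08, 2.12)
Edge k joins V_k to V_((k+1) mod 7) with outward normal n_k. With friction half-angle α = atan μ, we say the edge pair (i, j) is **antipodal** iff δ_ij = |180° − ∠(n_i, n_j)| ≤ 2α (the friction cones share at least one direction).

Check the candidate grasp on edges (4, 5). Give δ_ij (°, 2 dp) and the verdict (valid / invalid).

δ = 135.04°, invalid

α = atan 0.6 = 30.96°;  2α = 61.93°
edge 4: e_4 = (-1.18, +1.59);  n_4 = (+0.8030, +0.5960)
edge 5: e_5 = (-1.48, +0.22);  n_5 = (+0.1470, +0.9891)
∠(n_4, n_5) = 44.96°
δ = |180° − 44.96°| = 135.04°
135.04° > 2α = 61.93°  →  invalid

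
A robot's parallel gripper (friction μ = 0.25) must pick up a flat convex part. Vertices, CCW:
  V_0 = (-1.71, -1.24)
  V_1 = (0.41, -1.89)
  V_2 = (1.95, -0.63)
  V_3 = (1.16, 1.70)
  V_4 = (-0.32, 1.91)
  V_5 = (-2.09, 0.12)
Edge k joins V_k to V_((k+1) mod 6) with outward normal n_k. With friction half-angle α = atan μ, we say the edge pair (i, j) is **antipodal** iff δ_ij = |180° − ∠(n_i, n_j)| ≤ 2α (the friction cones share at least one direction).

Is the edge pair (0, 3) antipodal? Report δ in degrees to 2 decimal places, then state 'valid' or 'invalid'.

α = atan 0.25 = 14.04°;  2α = 28.07°
edge 0: e_0 = (+2.12, -0.65);  n_0 = (-0.2931, -0.9561)
edge 3: e_3 = (-1.48, +0.21);  n_3 = (+0.1405, +0.9901)
∠(n_0, n_3) = 171.03°
δ = |180° − 171.03°| = 8.97°
8.97° ≤ 2α = 28.07°  →  valid

δ = 8.97°, valid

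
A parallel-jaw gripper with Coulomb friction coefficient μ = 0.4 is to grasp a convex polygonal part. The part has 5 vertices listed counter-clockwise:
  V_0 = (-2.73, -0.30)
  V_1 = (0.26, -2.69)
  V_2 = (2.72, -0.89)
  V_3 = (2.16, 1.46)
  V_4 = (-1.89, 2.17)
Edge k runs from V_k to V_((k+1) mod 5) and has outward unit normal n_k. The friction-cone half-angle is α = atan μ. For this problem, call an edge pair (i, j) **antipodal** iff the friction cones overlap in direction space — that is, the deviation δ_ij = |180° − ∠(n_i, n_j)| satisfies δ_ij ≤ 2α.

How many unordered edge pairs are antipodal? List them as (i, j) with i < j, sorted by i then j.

α = atan 0.4 = 21.80°;  2α = 43.60°
n_0 = (-0.6244, -0.7811)
n_1 = (+0.5905, -0.8070)
n_2 = (+0.9728, +0.2318)
n_3 = (+0.1727, +0.9850)
n_4 = (-0.9467, +0.3220)
  (0,1): δ = 105.17°  ·
  (0,2): δ = 37.96°  ✓
  (0,3): δ = 28.69°  ✓
  (0,4): δ = 109.85°  ·
  (1,2): δ = 112.79°  ·
  (1,3): δ = 46.14°  ·
  (1,4): δ = 35.02°  ✓
  (2,3): δ = 113.35°  ·
  (2,4): δ = 32.19°  ✓
  (3,4): δ = 98.84°  ·
antipodal pairs: 4

count = 4; pairs: (0,2), (0,3), (1,4), (2,4)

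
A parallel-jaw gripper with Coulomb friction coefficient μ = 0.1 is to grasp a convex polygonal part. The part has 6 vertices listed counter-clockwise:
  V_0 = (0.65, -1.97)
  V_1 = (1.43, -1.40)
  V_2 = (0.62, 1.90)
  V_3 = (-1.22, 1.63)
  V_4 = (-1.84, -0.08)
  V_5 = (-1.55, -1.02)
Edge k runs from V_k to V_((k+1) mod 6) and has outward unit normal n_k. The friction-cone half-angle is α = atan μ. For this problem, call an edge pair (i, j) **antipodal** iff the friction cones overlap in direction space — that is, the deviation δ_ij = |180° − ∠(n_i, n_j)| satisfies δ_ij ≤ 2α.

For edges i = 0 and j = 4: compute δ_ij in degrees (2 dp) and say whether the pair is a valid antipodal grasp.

δ = 70.99°, invalid

α = atan 0.1 = 5.71°;  2α = 11.42°
edge 0: e_0 = (+0.78, +0.57);  n_0 = (+0.5900, -0.8074)
edge 4: e_4 = (+0.29, -0.94);  n_4 = (-0.9556, -0.2948)
∠(n_0, n_4) = 109.01°
δ = |180° − 109.01°| = 70.99°
70.99° > 2α = 11.42°  →  invalid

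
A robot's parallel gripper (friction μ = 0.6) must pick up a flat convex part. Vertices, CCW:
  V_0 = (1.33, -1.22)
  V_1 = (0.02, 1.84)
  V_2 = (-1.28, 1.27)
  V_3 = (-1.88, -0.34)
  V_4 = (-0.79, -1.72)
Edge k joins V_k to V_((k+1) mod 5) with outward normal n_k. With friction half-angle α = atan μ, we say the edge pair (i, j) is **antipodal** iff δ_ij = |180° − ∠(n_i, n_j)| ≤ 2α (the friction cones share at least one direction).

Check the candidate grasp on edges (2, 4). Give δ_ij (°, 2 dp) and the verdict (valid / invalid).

α = atan 0.6 = 30.96°;  2α = 61.93°
edge 2: e_2 = (-0.60, -1.61);  n_2 = (-0.9370, +0.3492)
edge 4: e_4 = (+2.12, +0.50);  n_4 = (+0.2296, -0.9733)
∠(n_2, n_4) = 123.71°
δ = |180° − 123.71°| = 56.29°
56.29° ≤ 2α = 61.93°  →  valid

δ = 56.29°, valid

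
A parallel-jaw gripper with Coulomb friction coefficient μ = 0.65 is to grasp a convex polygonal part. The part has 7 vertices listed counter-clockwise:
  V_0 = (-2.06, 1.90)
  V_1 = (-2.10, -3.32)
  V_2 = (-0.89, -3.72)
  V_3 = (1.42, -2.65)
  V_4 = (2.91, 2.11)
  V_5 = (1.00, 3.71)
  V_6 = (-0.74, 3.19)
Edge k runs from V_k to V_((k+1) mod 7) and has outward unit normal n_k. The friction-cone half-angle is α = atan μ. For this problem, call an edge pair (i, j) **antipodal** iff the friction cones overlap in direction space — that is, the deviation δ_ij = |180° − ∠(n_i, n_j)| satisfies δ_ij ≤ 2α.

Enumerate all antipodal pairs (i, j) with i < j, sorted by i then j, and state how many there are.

α = atan 0.65 = 33.02°;  2α = 66.05°
n_0 = (-1.0000, +0.0077)
n_1 = (-0.3139, -0.9495)
n_2 = (+0.4203, -0.9074)
n_3 = (+0.9543, -0.2987)
n_4 = (+0.6422, +0.7666)
n_5 = (-0.2863, +0.9581)
n_6 = (-0.6989, +0.7152)
  (0,1): δ = 107.85°  ·
  (0,2): δ = 64.71°  ✓
  (0,3): δ = 16.94°  ✓
  (0,4): δ = 50.49°  ✓
  (0,5): δ = 107.08°  ·
  (0,6): δ = 134.78°  ·
  (1,2): δ = 136.85°  ·
  (1,3): δ = 89.09°  ·
  (1,4): δ = 21.66°  ✓
  (1,5): δ = 34.93°  ✓
  (1,6): δ = 62.63°  ✓
  (2,3): δ = 132.24°  ·
  (2,4): δ = 64.81°  ✓
  (2,5): δ = 8.21°  ✓
  (2,6): δ = 19.49°  ✓
  (3,4): δ = 112.57°  ·
  (3,5): δ = 55.98°  ✓
  (3,6): δ = 28.28°  ✓
  (4,5): δ = 123.41°  ·
  (4,6): δ = 95.71°  ·
  (5,6): δ = 152.30°  ·
antipodal pairs: 11

count = 11; pairs: (0,2), (0,3), (0,4), (1,4), (1,5), (1,6), (2,4), (2,5), (2,6), (3,5), (3,6)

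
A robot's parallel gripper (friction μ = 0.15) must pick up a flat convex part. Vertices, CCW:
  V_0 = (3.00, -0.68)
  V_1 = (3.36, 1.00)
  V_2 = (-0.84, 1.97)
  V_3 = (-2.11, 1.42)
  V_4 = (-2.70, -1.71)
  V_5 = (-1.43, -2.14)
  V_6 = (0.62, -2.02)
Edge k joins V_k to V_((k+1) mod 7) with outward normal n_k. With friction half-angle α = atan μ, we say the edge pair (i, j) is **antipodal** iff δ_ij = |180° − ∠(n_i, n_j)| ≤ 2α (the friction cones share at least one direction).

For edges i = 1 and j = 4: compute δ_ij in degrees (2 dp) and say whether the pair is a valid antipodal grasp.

α = atan 0.15 = 8.53°;  2α = 17.06°
edge 1: e_1 = (-4.20, +0.97);  n_1 = (+0.2250, +0.9744)
edge 4: e_4 = (+1.27, -0.43);  n_4 = (-0.3207, -0.9472)
∠(n_1, n_4) = 174.30°
δ = |180° − 174.30°| = 5.70°
5.70° ≤ 2α = 17.06°  →  valid

δ = 5.70°, valid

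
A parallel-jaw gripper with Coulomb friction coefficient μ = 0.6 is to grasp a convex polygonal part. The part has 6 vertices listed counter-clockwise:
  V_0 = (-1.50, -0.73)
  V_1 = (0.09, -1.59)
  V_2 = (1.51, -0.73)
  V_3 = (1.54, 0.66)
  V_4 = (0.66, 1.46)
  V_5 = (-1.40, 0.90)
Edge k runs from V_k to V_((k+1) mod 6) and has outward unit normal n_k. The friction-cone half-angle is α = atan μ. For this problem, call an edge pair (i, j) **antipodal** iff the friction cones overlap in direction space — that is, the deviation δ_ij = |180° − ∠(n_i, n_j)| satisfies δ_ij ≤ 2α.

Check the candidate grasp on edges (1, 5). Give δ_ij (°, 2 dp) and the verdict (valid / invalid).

δ = 55.29°, valid

α = atan 0.6 = 30.96°;  2α = 61.93°
edge 1: e_1 = (+1.42, +0.86);  n_1 = (+0.5180, -0.8554)
edge 5: e_5 = (-0.10, -1.63);  n_5 = (-0.9981, +0.0612)
∠(n_1, n_5) = 124.71°
δ = |180° − 124.71°| = 55.29°
55.29° ≤ 2α = 61.93°  →  valid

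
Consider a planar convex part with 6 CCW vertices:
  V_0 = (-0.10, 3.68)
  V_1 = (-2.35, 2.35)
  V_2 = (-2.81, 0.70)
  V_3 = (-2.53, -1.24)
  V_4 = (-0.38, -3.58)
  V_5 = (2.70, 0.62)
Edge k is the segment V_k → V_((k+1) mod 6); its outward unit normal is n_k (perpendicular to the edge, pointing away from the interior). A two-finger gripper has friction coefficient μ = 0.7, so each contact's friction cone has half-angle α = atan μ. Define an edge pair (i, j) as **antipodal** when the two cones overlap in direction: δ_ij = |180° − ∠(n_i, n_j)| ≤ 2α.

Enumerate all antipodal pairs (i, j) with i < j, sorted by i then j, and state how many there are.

count = 6; pairs: (0,4), (1,4), (1,5), (2,4), (2,5), (3,5)

α = atan 0.7 = 34.99°;  2α = 69.98°
n_0 = (-0.5089, +0.8609)
n_1 = (-0.9633, +0.2685)
n_2 = (-0.9897, -0.1428)
n_3 = (-0.7364, -0.6766)
n_4 = (+0.8064, -0.5914)
n_5 = (+0.7378, +0.6751)
  (0,1): δ = 136.17°  ·
  (0,2): δ = 112.38°  ·
  (0,3): δ = 78.01°  ·
  (0,4): δ = 23.16°  ✓
  (0,5): δ = 101.87°  ·
  (1,2): δ = 156.21°  ·
  (1,3): δ = 121.85°  ·
  (1,4): δ = 20.68°  ✓
  (1,5): δ = 58.04°  ✓
  (2,3): δ = 145.64°  ·
  (2,4): δ = 44.47°  ✓
  (2,5): δ = 34.25°  ✓
  (3,4): δ = 78.83°  ·
  (3,5): δ = 0.12°  ✓
  (4,5): δ = 101.29°  ·
antipodal pairs: 6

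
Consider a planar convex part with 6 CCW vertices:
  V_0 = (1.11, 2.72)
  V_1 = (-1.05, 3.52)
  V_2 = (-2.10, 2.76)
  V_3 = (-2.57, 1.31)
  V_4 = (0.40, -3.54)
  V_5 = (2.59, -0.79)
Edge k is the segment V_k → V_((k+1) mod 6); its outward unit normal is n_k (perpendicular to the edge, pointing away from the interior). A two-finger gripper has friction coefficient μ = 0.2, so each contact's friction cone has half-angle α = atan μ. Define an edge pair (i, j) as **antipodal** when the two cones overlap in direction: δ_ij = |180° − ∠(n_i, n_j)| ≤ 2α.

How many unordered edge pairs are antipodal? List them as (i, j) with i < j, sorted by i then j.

count = 3; pairs: (1,4), (2,4), (3,5)

α = atan 0.2 = 11.31°;  2α = 22.62°
n_0 = (+0.3473, +0.9377)
n_1 = (-0.5863, +0.8101)
n_2 = (-0.9513, +0.3083)
n_3 = (-0.8528, -0.5222)
n_4 = (+0.7823, -0.6230)
n_5 = (+0.9214, +0.3885)
  (0,1): δ = 123.78°  ·
  (0,2): δ = 87.64°  ·
  (0,3): δ = 38.19°  ·
  (0,4): δ = 71.79°  ·
  (0,5): δ = 133.19°  ·
  (1,2): δ = 143.86°  ·
  (1,3): δ = 94.42°  ·
  (1,4): δ = 15.57°  ✓
  (1,5): δ = 76.97°  ·
  (2,3): δ = 130.56°  ·
  (2,4): δ = 20.57°  ✓
  (2,5): δ = 40.82°  ·
  (3,4): δ = 70.01°  ·
  (3,5): δ = 8.62°  ✓
  (4,5): δ = 118.60°  ·
antipodal pairs: 3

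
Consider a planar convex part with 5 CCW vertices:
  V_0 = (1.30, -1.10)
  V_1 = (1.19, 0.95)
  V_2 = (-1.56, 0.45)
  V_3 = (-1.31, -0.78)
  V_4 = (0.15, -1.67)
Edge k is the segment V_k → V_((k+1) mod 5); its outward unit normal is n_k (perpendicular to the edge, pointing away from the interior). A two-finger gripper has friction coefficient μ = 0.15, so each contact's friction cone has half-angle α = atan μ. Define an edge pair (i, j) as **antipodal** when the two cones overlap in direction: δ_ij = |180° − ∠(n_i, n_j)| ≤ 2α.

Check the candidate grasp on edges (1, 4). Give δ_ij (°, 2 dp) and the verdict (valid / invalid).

δ = 16.06°, valid

α = atan 0.15 = 8.53°;  2α = 17.06°
edge 1: e_1 = (-2.75, -0.50);  n_1 = (-0.1789, +0.9839)
edge 4: e_4 = (+1.15, +0.57);  n_4 = (+0.4441, -0.8960)
∠(n_1, n_4) = 163.94°
δ = |180° − 163.94°| = 16.06°
16.06° ≤ 2α = 17.06°  →  valid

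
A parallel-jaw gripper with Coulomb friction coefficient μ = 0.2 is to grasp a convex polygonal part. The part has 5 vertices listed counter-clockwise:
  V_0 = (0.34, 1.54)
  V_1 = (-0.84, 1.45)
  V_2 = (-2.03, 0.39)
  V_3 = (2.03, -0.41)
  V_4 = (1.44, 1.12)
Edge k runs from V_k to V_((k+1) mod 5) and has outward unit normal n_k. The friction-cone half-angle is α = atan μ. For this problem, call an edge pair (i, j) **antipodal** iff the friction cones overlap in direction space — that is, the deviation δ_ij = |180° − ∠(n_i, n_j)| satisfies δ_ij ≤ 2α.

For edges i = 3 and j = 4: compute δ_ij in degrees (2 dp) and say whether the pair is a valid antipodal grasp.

α = atan 0.2 = 11.31°;  2α = 22.62°
edge 3: e_3 = (-0.59, +1.53);  n_3 = (+0.9330, +0.3598)
edge 4: e_4 = (-1.10, +0.42);  n_4 = (+0.3567, +0.9342)
∠(n_3, n_4) = 48.01°
δ = |180° − 48.01°| = 131.99°
131.99° > 2α = 22.62°  →  invalid

δ = 131.99°, invalid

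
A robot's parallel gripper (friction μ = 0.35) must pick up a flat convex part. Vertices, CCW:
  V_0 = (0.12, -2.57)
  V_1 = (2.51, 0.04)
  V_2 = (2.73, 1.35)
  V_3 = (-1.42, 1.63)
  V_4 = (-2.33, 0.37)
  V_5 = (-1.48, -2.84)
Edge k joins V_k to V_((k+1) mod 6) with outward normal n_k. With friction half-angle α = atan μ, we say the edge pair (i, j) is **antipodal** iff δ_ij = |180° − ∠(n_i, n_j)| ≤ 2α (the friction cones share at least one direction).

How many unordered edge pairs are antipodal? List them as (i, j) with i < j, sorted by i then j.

α = atan 0.35 = 19.29°;  2α = 38.58°
n_0 = (+0.7375, -0.6753)
n_1 = (+0.9862, -0.1656)
n_2 = (+0.0673, +0.9977)
n_3 = (-0.8107, +0.5855)
n_4 = (-0.9667, -0.2560)
n_5 = (+0.1664, -0.9861)
  (0,1): δ = 147.05°  ·
  (0,2): δ = 51.38°  ·
  (0,3): δ = 6.64°  ✓
  (0,4): δ = 57.31°  ·
  (0,5): δ = 142.06°  ·
  (1,2): δ = 84.33°  ·
  (1,3): δ = 26.30°  ✓
  (1,4): δ = 24.36°  ✓
  (1,5): δ = 109.11°  ·
  (2,3): δ = 121.98°  ·
  (2,4): δ = 71.31°  ·
  (2,5): δ = 13.44°  ✓
  (3,4): δ = 129.33°  ·
  (3,5): δ = 44.58°  ·
  (4,5): δ = 95.25°  ·
antipodal pairs: 4

count = 4; pairs: (0,3), (1,3), (1,4), (2,5)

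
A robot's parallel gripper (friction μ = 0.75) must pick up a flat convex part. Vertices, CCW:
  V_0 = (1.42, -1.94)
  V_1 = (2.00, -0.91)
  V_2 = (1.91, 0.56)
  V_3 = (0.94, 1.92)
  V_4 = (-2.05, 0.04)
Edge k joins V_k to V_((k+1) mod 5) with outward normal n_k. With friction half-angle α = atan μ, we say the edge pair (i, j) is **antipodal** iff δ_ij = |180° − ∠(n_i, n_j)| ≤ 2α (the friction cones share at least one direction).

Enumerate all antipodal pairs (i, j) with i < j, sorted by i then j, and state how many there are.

α = atan 0.75 = 36.87°;  2α = 73.74°
n_0 = (+0.8713, -0.4907)
n_1 = (+0.9981, +0.0611)
n_2 = (+0.8141, +0.5807)
n_3 = (-0.5323, +0.8466)
n_4 = (-0.4956, -0.8686)
  (0,1): δ = 147.11°  ·
  (0,2): δ = 115.12°  ·
  (0,3): δ = 28.46°  ✓
  (0,4): δ = 89.67°  ·
  (1,2): δ = 148.01°  ·
  (1,3): δ = 61.34°  ✓
  (1,4): δ = 56.79°  ✓
  (2,3): δ = 93.34°  ·
  (2,4): δ = 24.79°  ✓
  (3,4): δ = 61.87°  ✓
antipodal pairs: 5

count = 5; pairs: (0,3), (1,3), (1,4), (2,4), (3,4)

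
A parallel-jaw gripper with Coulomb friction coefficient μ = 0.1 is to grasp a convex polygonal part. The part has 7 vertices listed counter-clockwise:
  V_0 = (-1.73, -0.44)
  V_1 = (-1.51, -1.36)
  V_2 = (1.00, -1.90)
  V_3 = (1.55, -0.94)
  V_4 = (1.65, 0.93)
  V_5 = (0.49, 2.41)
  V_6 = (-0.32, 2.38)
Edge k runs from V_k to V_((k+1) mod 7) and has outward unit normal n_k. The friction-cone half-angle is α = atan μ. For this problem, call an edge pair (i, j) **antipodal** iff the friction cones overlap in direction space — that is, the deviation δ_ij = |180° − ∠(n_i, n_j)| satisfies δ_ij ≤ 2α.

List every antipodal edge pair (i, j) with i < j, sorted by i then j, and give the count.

count = 1; pairs: (2,6)

α = atan 0.1 = 5.71°;  2α = 11.42°
n_0 = (-0.9726, -0.2326)
n_1 = (-0.2103, -0.9776)
n_2 = (+0.8677, -0.4971)
n_3 = (+0.9986, -0.0534)
n_4 = (+0.7871, +0.6169)
n_5 = (-0.0370, +0.9993)
n_6 = (-0.8944, +0.4472)
  (0,1): δ = 115.59°  ·
  (0,2): δ = 43.26°  ·
  (0,3): δ = 16.51°  ·
  (0,4): δ = 24.64°  ·
  (0,5): δ = 78.67°  ·
  (0,6): δ = 139.99°  ·
  (1,2): δ = 107.67°  ·
  (1,3): δ = 80.92°  ·
  (1,4): δ = 39.77°  ·
  (1,5): δ = 14.26°  ·
  (1,6): δ = 75.58°  ·
  (2,3): δ = 153.25°  ·
  (2,4): δ = 112.10°  ·
  (2,5): δ = 58.07°  ·
  (2,6): δ = 3.24°  ✓
  (3,4): δ = 138.85°  ·
  (3,5): δ = 84.82°  ·
  (3,6): δ = 23.50°  ·
  (4,5): δ = 125.97°  ·
  (4,6): δ = 64.65°  ·
  (5,6): δ = 118.69°  ·
antipodal pairs: 1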